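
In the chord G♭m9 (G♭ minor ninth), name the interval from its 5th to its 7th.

Spelling the chord: G♭-B𝄫-D♭-F♭-A♭.
That puts D♭ below F♭.
D♭ up to F♭ is 3 semitones, a half step narrower than a major third, so the interval is minor.

minor third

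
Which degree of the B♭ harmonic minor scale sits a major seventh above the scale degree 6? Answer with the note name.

The scale is B♭ C D♭ E♭ F G♭ A.
The scale degree 6 is G♭; a major seventh above that is F — scale degree 5.

F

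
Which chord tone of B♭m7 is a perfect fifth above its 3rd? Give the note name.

Ab

B♭ minor seventh: B♭, D♭, F, A♭.
The 3rd is D♭. A perfect fifth above D♭ is A♭.
A♭ is the chord's 7th.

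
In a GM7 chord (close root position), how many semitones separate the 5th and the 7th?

GM7: G-B-D-F#.
D to F# is a major third: 4 semitones.

4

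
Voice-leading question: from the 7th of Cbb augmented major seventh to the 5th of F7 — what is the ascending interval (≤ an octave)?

augmented second

Cbb augmented major seventh has Bbb as its 7th, and F7 has C as its 5th.
Bbb up to C is 3 semitones, a half step wider than a major second, so the interval is augmented.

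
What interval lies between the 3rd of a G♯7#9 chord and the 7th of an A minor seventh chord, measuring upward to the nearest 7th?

diminished sixth

The 3rd of G♯7#9 is B♯; the 7th of A minor seventh is G.
6 letter names make it a sixth; at 7 semitones (a whole step narrower than major) the quality is diminished.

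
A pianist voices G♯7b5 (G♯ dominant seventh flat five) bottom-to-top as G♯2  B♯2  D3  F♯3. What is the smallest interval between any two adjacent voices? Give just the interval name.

diminished third

Adjacent intervals: G♯2→B♯2 = major third; B♯2→D3 = diminished third; D3→F♯3 = major third.
The smallest is B♯2 to D3, a diminished third (2 semitones).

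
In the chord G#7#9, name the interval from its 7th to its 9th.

Spelling the chord: G#–B#–D#–F#–A##.
So we need the interval from F# up to A##.
F# up to A## is 5 semitones, a half step wider than a major third, so the interval is augmented.

augmented third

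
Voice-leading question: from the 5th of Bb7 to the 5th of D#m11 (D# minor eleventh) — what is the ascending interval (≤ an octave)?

Bb7 has F as its 5th, and D#m11 (D# minor eleventh) has A# as its 5th.
3 letter names make it a third; at 5 semitones (a half step wider than major) the quality is augmented.

augmented third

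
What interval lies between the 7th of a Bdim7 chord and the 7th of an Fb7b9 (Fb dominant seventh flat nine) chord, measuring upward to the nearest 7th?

The 7th of Bdim7 is Ab; the 7th of Fb7b9 (Fb dominant seventh flat nine) is Ebb.
From Ab to Ebb: 6 semitones over a fifth = diminished.

diminished fifth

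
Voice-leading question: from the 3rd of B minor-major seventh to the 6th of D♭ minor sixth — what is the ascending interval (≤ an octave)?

The 3rd of B minor-major seventh is D; the 6th of D♭ minor sixth is B♭.
From D to B♭: 8 semitones over a sixth = minor.

minor sixth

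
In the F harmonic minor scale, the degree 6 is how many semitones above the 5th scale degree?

1

The scale is F G Ab Bb C Db E.
C up to Db is a minor second — 1 semitone.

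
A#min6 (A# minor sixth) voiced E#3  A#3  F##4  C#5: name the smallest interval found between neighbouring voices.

Adjacent intervals: E#3→A#3 = perfect fourth; A#3→F##4 = major sixth; F##4→C#5 = diminished fifth.
The smallest is E#3 to A#3, a perfect fourth (5 semitones).

perfect fourth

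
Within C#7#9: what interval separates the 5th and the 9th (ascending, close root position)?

augmented fifth

The chord tones of C#7#9 (C# dominant seventh sharp nine) are C#–E#–G#–B–D##.
The 5th is G# and the 9th is D##.
5 letter names make it a fifth; at 8 semitones (a half step wider than perfect) the quality is augmented.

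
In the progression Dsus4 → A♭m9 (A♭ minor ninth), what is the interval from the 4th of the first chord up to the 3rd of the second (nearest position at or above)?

diminished 4th

The 4th of Dsus4 is G; the 3rd of A♭m9 (A♭ minor ninth) is C♭.
G up to C♭ is 4 semitones, a half step narrower than a perfect fourth, so the interval is diminished.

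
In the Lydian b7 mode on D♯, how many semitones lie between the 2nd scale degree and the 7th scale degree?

The scale is D♯ E♯ F𝄪 G𝄪 A♯ B♯ C♯.
E♯ up to C♯ is a minor sixth — 8 semitones.

8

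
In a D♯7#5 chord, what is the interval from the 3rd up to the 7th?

D♯aug7: D♯–F𝄪–A𝄪–C♯.
So we need the interval from F𝄪 up to C♯.
F𝄪 up to C♯ is 6 semitones, a half step narrower than a perfect fifth, so the interval is diminished.
This 3–7 tritone is the characteristic tension at the heart of the dominant sound.

d5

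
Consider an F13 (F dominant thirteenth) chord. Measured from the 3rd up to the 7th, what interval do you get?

The chord tones of F13 are F-A-C-E♭-G-D.
3rd = A; 7th = E♭.
From A to E♭: 6 semitones over a fifth = diminished.

diminished fifth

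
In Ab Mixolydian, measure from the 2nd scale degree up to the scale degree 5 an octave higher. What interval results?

perfect 11th

Spelling Ab Mixolydian: Ab Bb C Db Eb F Gb.
That puts Bb below Eb.
Bb up to Eb spans 11 letter names and 17 semitones — a perfect eleventh.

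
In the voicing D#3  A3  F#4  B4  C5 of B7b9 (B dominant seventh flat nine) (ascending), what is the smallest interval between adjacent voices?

Adjacent intervals: D#3→A3 = diminished fifth; A3→F#4 = major sixth; F#4→B4 = perfect fourth; B4→C5 = minor second.
The smallest is B4 to C5, a minor second (1 semitone).

minor 2nd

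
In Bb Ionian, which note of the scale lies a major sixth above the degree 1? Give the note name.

The scale is Bb C D Eb F G A.
The degree 1 is Bb; a major sixth above that is G — scale degree 6.

G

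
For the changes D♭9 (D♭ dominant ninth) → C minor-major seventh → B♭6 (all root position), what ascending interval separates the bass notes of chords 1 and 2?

major seventh

The roots are D♭ and C.
From D♭ to C is 11 semitones, exactly the major seventh.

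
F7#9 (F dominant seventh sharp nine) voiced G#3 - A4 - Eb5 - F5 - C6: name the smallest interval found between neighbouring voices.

Adjacent intervals: G#3→A4 = minor ninth; A4→Eb5 = diminished fifth; Eb5→F5 = major second; F5→C6 = perfect fifth.
The smallest is Eb5 to F5, a major second (2 semitones).

major second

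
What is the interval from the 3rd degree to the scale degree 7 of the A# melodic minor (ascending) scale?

augmented 5th

A# melodic minor: A# B# C# D# E# F## G##.
3rd degree = C#; scale degree 7 = G##.
From C# to G##: 8 semitones over a fifth = augmented.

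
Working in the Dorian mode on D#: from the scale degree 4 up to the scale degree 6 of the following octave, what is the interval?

Spelling the Dorian mode on D#: D# E# F# G# A# B# C#.
The scale degree 4 is G# and the 6th scale degree (up an octave) is B#.
G# up to B# spans 10 letter names and 16 semitones — a major tenth.

major tenth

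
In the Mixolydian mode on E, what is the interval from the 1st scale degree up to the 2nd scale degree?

E mixolydian: E F♯ G♯ A B C♯ D.
1st scale degree = E; degree 2 = F♯.
E up to F♯ spans 2 letter names and 2 semitones — a major second.

major second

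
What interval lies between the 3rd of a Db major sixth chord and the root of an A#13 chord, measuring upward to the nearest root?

The 3rd of Db major sixth is F; the root of A#13 is A#.
F up to A# is 5 semitones, a half step wider than a major third, so the interval is augmented.

augmented third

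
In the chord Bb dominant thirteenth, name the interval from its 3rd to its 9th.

Spelling the chord: Bb D F Ab C G.
That puts D below C.
D up to C is 10 semitones, a half step narrower than a major seventh, so the interval is minor.

minor seventh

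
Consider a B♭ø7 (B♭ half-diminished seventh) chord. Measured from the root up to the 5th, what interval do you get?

diminished 5th

B♭m7b5 (B♭ half-diminished seventh): B♭ D♭ F♭ A♭.
The root is B♭ and the 5th is F♭.
From B♭ to F♭: 6 semitones over a fifth = diminished.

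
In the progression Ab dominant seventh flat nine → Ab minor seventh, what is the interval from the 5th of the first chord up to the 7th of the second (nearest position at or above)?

Ab dominant seventh flat nine has Eb as its 5th, and Ab minor seventh has Gb as its 7th.
3 letter names make it a third; at 3 semitones (a half step narrower than major) the quality is minor.

minor third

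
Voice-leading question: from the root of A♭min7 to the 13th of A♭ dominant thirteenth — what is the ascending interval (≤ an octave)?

A♭min7 has A♭ as its root, and A♭ dominant thirteenth has F as its 13th.
A♭ up to F spans 6 letter names and 9 semitones — a major sixth.

major sixth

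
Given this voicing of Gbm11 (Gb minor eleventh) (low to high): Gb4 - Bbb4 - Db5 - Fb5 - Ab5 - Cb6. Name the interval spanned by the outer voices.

perfect eleventh

The outer voices are Gb4 and Cb6.
Gb up to Cb spans 11 letter names and 17 semitones — a perfect eleventh.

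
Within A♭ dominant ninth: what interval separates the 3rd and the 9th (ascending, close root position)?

The chord tones of A♭9 are A♭ C E♭ G♭ B♭.
The 3rd is C and the 9th is B♭.
7 letter names make it a seventh; at 10 semitones (a half step narrower than major) the quality is minor.

m7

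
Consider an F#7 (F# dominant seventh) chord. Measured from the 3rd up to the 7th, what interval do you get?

diminished 5th

F# dominant seventh: F# A# C# E.
That puts A# below E.
From A# to E: 6 semitones over a fifth = diminished.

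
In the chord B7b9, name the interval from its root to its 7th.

minor seventh

B dominant seventh flat nine: B, D#, F#, A, C.
Root = B; 7th = A.
B up to A is 10 semitones, a half step narrower than a major seventh, so the interval is minor.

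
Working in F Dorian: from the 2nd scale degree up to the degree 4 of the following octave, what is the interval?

F dorian: F G A♭ B♭ C D E♭.
So we need the interval from G up to B♭.
From G to B♭: 15 semitones over a tenth = minor.

minor tenth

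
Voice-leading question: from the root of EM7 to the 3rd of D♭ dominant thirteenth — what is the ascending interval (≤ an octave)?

minor second

The root of EM7 is E; the 3rd of D♭ dominant thirteenth is F.
From E to F: 1 semitone over a second = minor.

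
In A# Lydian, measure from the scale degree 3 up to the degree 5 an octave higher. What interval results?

minor 10th

A# lydian: A# B# C## D## E# F## G##.
So we need the interval from C## up to E#.
C## up to E# is 15 semitones, a half step narrower than a major tenth, so the interval is minor.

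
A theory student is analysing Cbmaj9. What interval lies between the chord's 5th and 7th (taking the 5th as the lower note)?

M3

The chord tones of Cb major ninth are Cb Eb Gb Bb Db.
So we need the interval from Gb up to Bb.
From Gb to Bb is 4 semitones, exactly the major third.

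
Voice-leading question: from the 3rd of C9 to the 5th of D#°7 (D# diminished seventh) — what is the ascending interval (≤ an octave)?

The 3rd of C9 is E; the 5th of D#°7 (D# diminished seventh) is A.
Counting 4 letters and 5 half steps from E gives a perfect fourth.

perfect fourth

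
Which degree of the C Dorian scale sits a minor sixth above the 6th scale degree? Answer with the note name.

F

The scale is C D Eb F G A Bb.
The 6th scale degree is A; a minor sixth above that is F — scale degree 4.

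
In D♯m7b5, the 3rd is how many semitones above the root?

D♯ø7 (D♯ half-diminished seventh) is spelled D♯ F♯ A C♯.
D♯ to F♯ is a minor third: 3 semitones.

3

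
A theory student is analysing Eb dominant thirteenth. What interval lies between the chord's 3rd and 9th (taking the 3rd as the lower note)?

Eb13: Eb-G-Bb-Db-F-C.
3rd = G; 9th = F.
G up to F is 10 semitones, a half step narrower than a major seventh, so the interval is minor.

m7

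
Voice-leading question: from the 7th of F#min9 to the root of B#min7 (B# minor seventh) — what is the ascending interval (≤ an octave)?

augmented fifth

F#min9 has E as its 7th, and B#min7 (B# minor seventh) has B# as its root.
From E to B#: 8 semitones over a fifth = augmented.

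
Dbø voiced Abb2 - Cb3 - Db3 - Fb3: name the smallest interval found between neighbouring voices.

Adjacent intervals: Abb2→Cb3 = major third; Cb3→Db3 = major second; Db3→Fb3 = minor third.
The smallest is Cb3 to Db3, a major second (2 semitones).

M2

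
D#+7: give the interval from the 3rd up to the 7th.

The chord tones of D#+7 are D#-F##-A##-C#.
So we need the interval from F## up to C#.
From F## to C#: 6 semitones over a fifth = diminished.

diminished fifth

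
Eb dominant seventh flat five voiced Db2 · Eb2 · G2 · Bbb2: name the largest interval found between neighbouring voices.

major 3rd

Adjacent intervals: Db2→Eb2 = major second; Eb2→G2 = major third; G2→Bbb2 = diminished third.
The largest is Eb2 to G2, a major third (4 semitones).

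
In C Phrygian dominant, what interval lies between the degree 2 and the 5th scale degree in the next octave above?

A11

Spelling C Phrygian dominant: C Db E F G Ab Bb.
That puts Db below G.
From Db to G: 18 semitones over an eleventh = augmented.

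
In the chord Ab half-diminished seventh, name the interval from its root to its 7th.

The chord tones of Ab half-diminished seventh are Ab–Cb–Ebb–Gb.
So we need the interval from Ab up to Gb.
From Ab to Gb: 10 semitones over a seventh = minor.

minor seventh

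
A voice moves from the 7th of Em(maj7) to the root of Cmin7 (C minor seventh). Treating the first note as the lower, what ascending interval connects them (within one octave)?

diminished 7th

The 7th of Em(maj7) is D#; the root of Cmin7 (C minor seventh) is C.
D# up to C is 9 semitones, a whole step narrower than a major seventh, so the interval is diminished.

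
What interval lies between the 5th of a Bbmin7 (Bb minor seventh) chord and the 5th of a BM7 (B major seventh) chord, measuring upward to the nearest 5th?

Bbmin7 (Bb minor seventh) has F as its 5th, and BM7 (B major seventh) has F# as its 5th.
F up to F# is 1 semitone, a half step wider than a perfect unison, so the interval is augmented.

augmented 1st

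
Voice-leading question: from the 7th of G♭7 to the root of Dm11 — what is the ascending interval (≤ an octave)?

The 7th of G♭7 is F♭; the root of Dm11 is D.
F♭ up to D is 10 semitones, a half step wider than a major sixth, so the interval is augmented.

A6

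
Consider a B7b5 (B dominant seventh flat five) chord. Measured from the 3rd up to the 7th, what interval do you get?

The chord tones of B dominant seventh flat five are B-D#-F-A.
That puts D# below A.
5 letter names make it a fifth; at 6 semitones (a half step narrower than perfect) the quality is diminished.

diminished fifth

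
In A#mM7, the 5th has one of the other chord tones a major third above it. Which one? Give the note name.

The chord tones of A#m(maj7) are A#–C#–E#–G##.
The 5th is E#. A major third above E# is G##.
G## is the chord's 7th.

G##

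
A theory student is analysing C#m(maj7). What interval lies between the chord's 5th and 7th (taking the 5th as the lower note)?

major third

C#m(maj7) is spelled C# E G# B#.
The 5th is G# and the 7th is B#.
G# up to B# spans 3 letter names and 4 semitones — a major third.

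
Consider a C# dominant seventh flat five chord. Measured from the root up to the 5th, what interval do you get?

diminished 5th

The chord tones of C#7b5 are C# E# G B.
Root = C#; 5th = G.
C# up to G is 6 semitones, a half step narrower than a perfect fifth, so the interval is diminished.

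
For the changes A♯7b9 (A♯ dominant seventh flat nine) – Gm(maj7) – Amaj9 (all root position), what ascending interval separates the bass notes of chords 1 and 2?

The roots are A♯ and G.
A♯ up to G is 9 semitones, a whole step narrower than a major seventh, so the interval is diminished.

diminished seventh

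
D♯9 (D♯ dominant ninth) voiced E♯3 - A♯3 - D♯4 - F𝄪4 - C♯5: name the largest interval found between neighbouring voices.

diminished 5th

Adjacent intervals: E♯3→A♯3 = perfect fourth; A♯3→D♯4 = perfect fourth; D♯4→F𝄪4 = major third; F𝄪4→C♯5 = diminished fifth.
The largest is F𝄪4 to C♯5, a diminished fifth (6 semitones).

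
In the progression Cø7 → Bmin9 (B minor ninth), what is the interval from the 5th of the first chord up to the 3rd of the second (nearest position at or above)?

Cø7 has Gb as its 5th, and Bmin9 (B minor ninth) has D as its 3rd.
From Gb to D: 8 semitones over a fifth = augmented.

augmented fifth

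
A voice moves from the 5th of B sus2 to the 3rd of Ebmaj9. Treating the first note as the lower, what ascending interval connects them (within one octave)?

B sus2 has F# as its 5th, and Ebmaj9 has G as its 3rd.
F# up to G is 1 semitone, a half step narrower than a major second, so the interval is minor.

minor second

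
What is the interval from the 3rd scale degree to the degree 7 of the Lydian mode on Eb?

Eb lydian: Eb F G A Bb C D.
So we need the interval from G up to D.
G up to D spans 5 letter names and 7 semitones — a perfect fifth.

perfect fifth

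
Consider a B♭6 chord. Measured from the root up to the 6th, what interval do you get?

major sixth

B♭ major sixth: B♭ D F G.
That puts B♭ below G.
Counting 6 letters and 9 half steps from B♭ gives a major sixth.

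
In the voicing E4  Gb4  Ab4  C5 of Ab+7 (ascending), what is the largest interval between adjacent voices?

Adjacent intervals: E4→Gb4 = diminished third; Gb4→Ab4 = major second; Ab4→C5 = major third.
The largest is Ab4 to C5, a major third (4 semitones).

major third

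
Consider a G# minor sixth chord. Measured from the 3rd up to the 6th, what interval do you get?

Spelling the chord: G# B D# E#.
3rd = B; 6th = E#.
4 letter names make it a fourth; at 6 semitones (a half step wider than perfect) the quality is augmented.

augmented fourth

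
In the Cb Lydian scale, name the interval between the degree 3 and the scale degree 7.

Cb lydian: Cb Db Eb F Gb Ab Bb.
Degree 3 = Eb; degree 7 = Bb.
From Eb to Bb is 7 semitones, exactly the perfect fifth.

perfect fifth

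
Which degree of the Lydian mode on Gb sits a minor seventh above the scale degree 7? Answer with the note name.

The scale is Gb Ab Bb C Db Eb F.
The scale degree 7 is F; a minor seventh above that is Eb — scale degree 6.

Eb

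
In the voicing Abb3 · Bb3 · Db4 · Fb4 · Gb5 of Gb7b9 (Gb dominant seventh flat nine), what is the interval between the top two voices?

Those voices are Fb4 and Gb5.
From Fb to Gb is 14 semitones, exactly the major ninth.

M9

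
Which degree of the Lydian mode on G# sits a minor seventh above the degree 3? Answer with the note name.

The scale is G# A# B# C## D# E# F##.
The degree 3 is B#; a minor seventh above that is A# — scale degree 2.

A#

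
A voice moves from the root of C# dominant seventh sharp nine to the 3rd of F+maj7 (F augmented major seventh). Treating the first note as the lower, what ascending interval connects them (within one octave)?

minor 6th

The root of C# dominant seventh sharp nine is C#; the 3rd of F+maj7 (F augmented major seventh) is A.
From C# to A: 8 semitones over a sixth = minor.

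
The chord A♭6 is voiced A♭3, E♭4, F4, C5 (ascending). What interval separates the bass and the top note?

major tenth

The outer voices are A♭3 and C5.
A♭ up to C spans 10 letter names and 16 semitones — a major tenth.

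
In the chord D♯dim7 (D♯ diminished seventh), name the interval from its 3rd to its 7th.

The chord tones of D♯°7 are D♯, F♯, A, C.
The 3rd is F♯ and the 7th is C.
From F♯ to C: 6 semitones over a fifth = diminished.

diminished fifth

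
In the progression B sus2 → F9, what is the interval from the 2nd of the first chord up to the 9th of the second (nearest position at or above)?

B sus2 has C# as its 2nd, and F9 has G as its 9th.
5 letter names make it a fifth; at 6 semitones (a half step narrower than perfect) the quality is diminished.

diminished 5th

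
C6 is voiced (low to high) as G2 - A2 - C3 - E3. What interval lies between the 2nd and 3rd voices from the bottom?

minor 3rd

Those voices are A2 and C3.
From A to C: 3 semitones over a third = minor.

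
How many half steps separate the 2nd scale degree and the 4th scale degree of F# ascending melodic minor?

The scale is F# G# A B C# D# E#.
G# up to B is a minor third — 3 semitones.

3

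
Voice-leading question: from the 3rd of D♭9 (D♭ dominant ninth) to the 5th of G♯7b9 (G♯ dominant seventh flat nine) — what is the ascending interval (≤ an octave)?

The 3rd of D♭9 (D♭ dominant ninth) is F; the 5th of G♯7b9 (G♯ dominant seventh flat nine) is D♯.
From F to D♯: 10 semitones over a sixth = augmented.

augmented sixth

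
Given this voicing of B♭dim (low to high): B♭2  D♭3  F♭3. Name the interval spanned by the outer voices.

The outer voices are B♭2 and F♭3.
5 letter names make it a fifth; at 6 semitones (a half step narrower than perfect) the quality is diminished.

diminished fifth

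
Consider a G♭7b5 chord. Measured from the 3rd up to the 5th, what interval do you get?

The chord tones of G♭7b5 (G♭ dominant seventh flat five) are G♭, B♭, D𝄫, F♭.
3rd = B♭; 5th = D𝄫.
B♭ up to D𝄫 is 2 semitones, a whole step narrower than a major third, so the interval is diminished.

d3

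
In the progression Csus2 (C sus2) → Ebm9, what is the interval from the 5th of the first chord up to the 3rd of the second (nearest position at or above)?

diminished 8th

Csus2 (C sus2) has G as its 5th, and Ebm9 has Gb as its 3rd.
G up to Gb is 11 semitones, a half step narrower than a perfect octave, so the interval is diminished.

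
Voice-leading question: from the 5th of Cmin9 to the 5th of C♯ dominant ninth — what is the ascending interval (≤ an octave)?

Cmin9 has G as its 5th, and C♯ dominant ninth has G♯ as its 5th.
G up to G♯ is 1 semitone, a half step wider than a perfect unison, so the interval is augmented.

augmented 1st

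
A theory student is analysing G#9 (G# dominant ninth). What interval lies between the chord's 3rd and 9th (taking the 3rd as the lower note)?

G# dominant ninth: G#–B#–D#–F#–A#.
So we need the interval from B# up to A#.
From B# to A#: 10 semitones over a seventh = minor.

minor seventh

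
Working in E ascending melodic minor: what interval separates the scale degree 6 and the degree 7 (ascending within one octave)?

E melodic minor: E F♯ G A B C♯ D♯.
That puts C♯ below D♯.
C♯ up to D♯ spans 2 letter names and 2 semitones — a major second.

major second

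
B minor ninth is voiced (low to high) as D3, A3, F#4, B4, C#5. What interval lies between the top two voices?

Those voices are B4 and C#5.
B up to C# spans 2 letter names and 2 semitones — a major second.

major 2nd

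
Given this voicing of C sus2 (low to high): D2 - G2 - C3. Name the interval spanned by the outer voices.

The outer voices are D2 and C3.
7 letter names make it a seventh; at 10 semitones (a half step narrower than major) the quality is minor.

minor seventh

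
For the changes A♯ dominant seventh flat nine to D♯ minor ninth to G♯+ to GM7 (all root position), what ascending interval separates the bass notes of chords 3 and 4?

The roots are G♯ and G.
G♯ up to G is 11 semitones, a half step narrower than a perfect octave, so the interval is diminished.

diminished octave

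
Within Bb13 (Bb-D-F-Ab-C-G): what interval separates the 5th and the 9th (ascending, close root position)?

perfect fifth

The 5th is F and the 9th is C.
From F to C is 7 semitones, exactly the perfect fifth.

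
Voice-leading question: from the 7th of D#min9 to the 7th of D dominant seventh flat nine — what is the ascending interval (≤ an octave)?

The 7th of D#min9 is C#; the 7th of D dominant seventh flat nine is C.
8 letter names make it an octave; at 11 semitones (a half step narrower than perfect) the quality is diminished.

diminished octave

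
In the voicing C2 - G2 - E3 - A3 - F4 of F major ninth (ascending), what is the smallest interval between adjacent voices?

perfect fourth

Adjacent intervals: C2→G2 = perfect fifth; G2→E3 = major sixth; E3→A3 = perfect fourth; A3→F4 = minor sixth.
The smallest is E3 to A3, a perfect fourth (5 semitones).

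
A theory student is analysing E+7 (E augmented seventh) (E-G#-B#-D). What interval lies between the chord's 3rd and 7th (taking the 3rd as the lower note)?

That puts G# below D.
G# up to D is 6 semitones, a half step narrower than a perfect fifth, so the interval is diminished.

diminished fifth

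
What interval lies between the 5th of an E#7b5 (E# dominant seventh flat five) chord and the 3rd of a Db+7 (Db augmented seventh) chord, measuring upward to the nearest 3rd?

diminished fifth

The 5th of E#7b5 (E# dominant seventh flat five) is B; the 3rd of Db+7 (Db augmented seventh) is F.
5 letter names make it a fifth; at 6 semitones (a half step narrower than perfect) the quality is diminished.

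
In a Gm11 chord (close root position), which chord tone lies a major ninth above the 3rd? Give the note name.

C

Spelling the chord: G-Bb-D-F-A-C.
The 3rd is Bb. A major ninth above Bb is C.
C is the chord's 11th.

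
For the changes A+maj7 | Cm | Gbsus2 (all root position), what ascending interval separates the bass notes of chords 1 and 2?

m3

The roots are A and C.
3 letter names make it a third; at 3 semitones (a half step narrower than major) the quality is minor.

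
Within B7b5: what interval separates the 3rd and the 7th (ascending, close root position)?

d5

B7b5 is spelled B–D♯–F–A.
3rd = D♯; 7th = A.
5 letter names make it a fifth; at 6 semitones (a half step narrower than perfect) the quality is diminished.
That tritone between 3rd and 7th is what gives the dominant seventh its pull toward resolution.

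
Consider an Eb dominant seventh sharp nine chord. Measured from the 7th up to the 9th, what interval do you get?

augmented third

Spelling the chord: Eb G Bb Db F#.
So we need the interval from Db up to F#.
From Db to F#: 5 semitones over a third = augmented.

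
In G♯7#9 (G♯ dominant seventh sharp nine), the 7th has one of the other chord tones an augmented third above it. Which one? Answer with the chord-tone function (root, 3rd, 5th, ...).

G♯ dominant seventh sharp nine is spelled G♯-B♯-D♯-F♯-A𝄪.
The 7th is F♯. An augmented third above F♯ is A𝄪.
A𝄪 is the chord's 9th.

9th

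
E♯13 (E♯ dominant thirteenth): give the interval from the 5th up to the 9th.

P5

Spelling the chord: E♯, G𝄪, B♯, D♯, F𝄪, C𝄪.
That puts B♯ below F𝄪.
From B♯ to F𝄪 is 7 semitones, exactly the perfect fifth.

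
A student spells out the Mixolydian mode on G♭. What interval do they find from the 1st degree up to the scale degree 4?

Spelling the Mixolydian mode on G♭: G♭ A♭ B♭ C♭ D♭ E♭ F♭.
1st degree = G♭; degree 4 = C♭.
G♭ up to C♭ spans 4 letter names and 5 semitones — a perfect fourth.

perfect fourth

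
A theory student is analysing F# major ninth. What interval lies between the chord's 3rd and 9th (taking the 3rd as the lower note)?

The chord tones of F# major ninth are F#–A#–C#–E#–G#.
That puts A# below G#.
From A# to G#: 10 semitones over a seventh = minor.

minor seventh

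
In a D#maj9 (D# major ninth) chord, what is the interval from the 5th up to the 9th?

D# major ninth is spelled D#-F##-A#-C##-E#.
So we need the interval from A# up to E#.
Counting 5 letters and 7 half steps from A# gives a perfect fifth.

perfect fifth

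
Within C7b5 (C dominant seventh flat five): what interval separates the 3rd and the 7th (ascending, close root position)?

C7b5 (C dominant seventh flat five): C–E–Gb–Bb.
That puts E below Bb.
5 letter names make it a fifth; at 6 semitones (a half step narrower than perfect) the quality is diminished.

diminished 5th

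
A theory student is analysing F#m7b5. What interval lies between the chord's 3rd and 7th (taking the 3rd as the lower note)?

The chord tones of F#m7b5 are F#, A, C, E.
3rd = A; 7th = E.
Counting 5 letters and 7 half steps from A gives a perfect fifth.

perfect fifth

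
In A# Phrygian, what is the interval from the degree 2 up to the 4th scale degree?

The scale runs A# B C# D# E# F# G#.
That puts B below D#.
From B to D# is 4 semitones, exactly the major third.

major third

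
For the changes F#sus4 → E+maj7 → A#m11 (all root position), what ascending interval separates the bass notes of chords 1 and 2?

The roots are F# and E.
F# up to E is 10 semitones, a half step narrower than a major seventh, so the interval is minor.

minor seventh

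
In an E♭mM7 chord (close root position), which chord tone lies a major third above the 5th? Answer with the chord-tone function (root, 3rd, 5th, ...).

E♭mM7 is spelled E♭-G♭-B♭-D.
The 5th is B♭. A major third above B♭ is D.
D is the chord's 7th.

7th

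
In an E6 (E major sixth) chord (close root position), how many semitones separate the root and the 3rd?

4

The chord tones of E6 are E, G#, B, C#.
E to G# is a major third: 4 semitones.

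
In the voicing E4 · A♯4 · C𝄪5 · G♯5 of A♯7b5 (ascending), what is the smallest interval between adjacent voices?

major third

Adjacent intervals: E4→A♯4 = augmented fourth; A♯4→C𝄪5 = major third; C𝄪5→G♯5 = diminished fifth.
The smallest is A♯4 to C𝄪5, a major third (4 semitones).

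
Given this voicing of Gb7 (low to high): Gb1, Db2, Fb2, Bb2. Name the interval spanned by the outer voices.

major tenth

The outer voices are Gb1 and Bb2.
From Gb to Bb is 16 semitones, exactly the major tenth.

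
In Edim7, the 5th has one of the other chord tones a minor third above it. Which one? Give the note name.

E°7 is spelled E–G–Bb–Db.
The 5th is Bb. A minor third above Bb is Db.
Db is the chord's 7th.

Db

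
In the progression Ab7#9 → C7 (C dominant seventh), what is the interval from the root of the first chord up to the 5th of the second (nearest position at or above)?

The root of Ab7#9 is Ab; the 5th of C7 (C dominant seventh) is G.
From Ab to G is 11 semitones, exactly the major seventh.

M7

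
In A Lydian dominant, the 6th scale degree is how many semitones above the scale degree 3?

The scale is A B C♯ D♯ E F♯ G.
C♯ up to F♯ is a perfect fourth — 5 semitones.

5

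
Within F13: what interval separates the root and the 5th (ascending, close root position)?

perfect 5th

F dominant thirteenth: F-A-C-E♭-G-D.
The root is F and the 5th is C.
F up to C spans 5 letter names and 7 semitones — a perfect fifth.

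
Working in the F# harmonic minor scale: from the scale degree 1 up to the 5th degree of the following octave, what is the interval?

P12

Spelling the F# harmonic minor scale: F# G# A B C# D E#.
That puts F# below C#.
Counting 12 letters and 19 half steps from F# gives a perfect twelfth.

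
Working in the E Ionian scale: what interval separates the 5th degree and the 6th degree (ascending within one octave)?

major second

E major: E F# G# A B C# D#.
The 5th degree is B and the 6th degree is C#.
B up to C# spans 2 letter names and 2 semitones — a major second.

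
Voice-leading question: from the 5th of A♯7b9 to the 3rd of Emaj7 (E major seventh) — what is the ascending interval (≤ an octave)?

The 5th of A♯7b9 is E♯; the 3rd of Emaj7 (E major seventh) is G♯.
3 letter names make it a third; at 3 semitones (a half step narrower than major) the quality is minor.

minor 3rd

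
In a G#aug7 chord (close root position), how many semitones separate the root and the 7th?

G# augmented seventh: G#, B#, D##, F#.
G# to F# is a minor seventh: 10 semitones.

10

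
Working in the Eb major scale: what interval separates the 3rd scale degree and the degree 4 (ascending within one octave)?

minor 2nd

Eb major: Eb F G Ab Bb C D.
3rd scale degree = G; 4th degree = Ab.
2 letter names make it a second; at 1 semitone (a half step narrower than major) the quality is minor.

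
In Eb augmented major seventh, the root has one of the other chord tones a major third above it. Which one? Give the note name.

G

Spelling the chord: Eb-G-B-D.
The root is Eb. A major third above Eb is G.
G is the chord's 3rd.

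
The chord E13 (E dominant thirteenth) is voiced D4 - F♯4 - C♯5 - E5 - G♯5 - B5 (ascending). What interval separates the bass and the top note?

The outer voices are D4 and B5.
From D to B is 21 semitones, exactly the major thirteenth.

major thirteenth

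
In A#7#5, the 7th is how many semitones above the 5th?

A#7#5: A# C## E## G#.
E## to G# is a diminished third: 2 semitones.

2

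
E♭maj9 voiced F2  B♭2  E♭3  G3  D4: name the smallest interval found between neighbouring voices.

major third

Adjacent intervals: F2→B♭2 = perfect fourth; B♭2→E♭3 = perfect fourth; E♭3→G3 = major third; G3→D4 = perfect fifth.
The smallest is E♭3 to G3, a major third (4 semitones).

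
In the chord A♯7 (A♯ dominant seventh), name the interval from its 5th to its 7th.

minor third

A♯7 (A♯ dominant seventh): A♯-C𝄪-E♯-G♯.
That puts E♯ below G♯.
From E♯ to G♯: 3 semitones over a third = minor.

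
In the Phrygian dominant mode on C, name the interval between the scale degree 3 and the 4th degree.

C phrygian dominant: C Db E F G Ab Bb.
Scale degree 3 = E; 4th scale degree = F.
From E to F: 1 semitone over a second = minor.

minor second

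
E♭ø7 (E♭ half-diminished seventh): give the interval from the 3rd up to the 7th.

E♭ø (E♭ half-diminished seventh): E♭-G♭-B𝄫-D♭.
So we need the interval from G♭ up to D♭.
Counting 5 letters and 7 half steps from G♭ gives a perfect fifth.

perfect fifth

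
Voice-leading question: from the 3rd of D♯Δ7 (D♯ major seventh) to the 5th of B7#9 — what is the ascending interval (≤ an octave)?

D♯Δ7 (D♯ major seventh) has F𝄪 as its 3rd, and B7#9 has F♯ as its 5th.
8 letter names make it an octave; at 11 semitones (a half step narrower than perfect) the quality is diminished.

diminished octave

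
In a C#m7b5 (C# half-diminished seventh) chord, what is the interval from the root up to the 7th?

minor seventh

C# half-diminished seventh is spelled C# E G B.
The root is C# and the 7th is B.
From C# to B: 10 semitones over a seventh = minor.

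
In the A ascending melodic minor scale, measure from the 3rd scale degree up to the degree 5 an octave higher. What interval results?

major 10th

Spelling the A ascending melodic minor scale: A B C D E F♯ G♯.
So we need the interval from C up to E.
From C to E is 16 semitones, exactly the major tenth.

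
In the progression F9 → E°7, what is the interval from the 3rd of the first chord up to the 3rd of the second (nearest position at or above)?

minor seventh

The 3rd of F9 is A; the 3rd of E°7 is G.
From A to G: 10 semitones over a seventh = minor.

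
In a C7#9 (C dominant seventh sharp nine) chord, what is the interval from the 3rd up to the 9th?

major 7th

Spelling the chord: C-E-G-Bb-D#.
The 3rd is E and the 9th is D#.
Counting 7 letters and 11 half steps from E gives a major seventh.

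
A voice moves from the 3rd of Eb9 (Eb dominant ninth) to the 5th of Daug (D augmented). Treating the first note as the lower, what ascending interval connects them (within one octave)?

Eb9 (Eb dominant ninth) has G as its 3rd, and Daug (D augmented) has A# as its 5th.
G up to A# is 3 semitones, a half step wider than a major second, so the interval is augmented.

augmented second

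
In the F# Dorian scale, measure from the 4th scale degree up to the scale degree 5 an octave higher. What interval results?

major ninth

Spelling the F# Dorian scale: F# G# A B C# D# E.
So we need the interval from B up to C#.
B up to C# spans 9 letter names and 14 semitones — a major ninth.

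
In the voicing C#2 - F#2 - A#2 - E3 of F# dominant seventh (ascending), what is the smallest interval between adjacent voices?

Adjacent intervals: C#2→F#2 = perfect fourth; F#2→A#2 = major third; A#2→E3 = diminished fifth.
The smallest is F#2 to A#2, a major third (4 semitones).

major third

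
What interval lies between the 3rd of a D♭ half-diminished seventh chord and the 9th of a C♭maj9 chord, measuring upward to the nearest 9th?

D♭ half-diminished seventh has F♭ as its 3rd, and C♭maj9 has D♭ as its 9th.
From F♭ to D♭ is 9 semitones, exactly the major sixth.

major sixth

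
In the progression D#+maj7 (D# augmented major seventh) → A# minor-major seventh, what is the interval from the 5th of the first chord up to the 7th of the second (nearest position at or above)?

m7

D#+maj7 (D# augmented major seventh) has A## as its 5th, and A# minor-major seventh has G## as its 7th.
From A## to G##: 10 semitones over a seventh = minor.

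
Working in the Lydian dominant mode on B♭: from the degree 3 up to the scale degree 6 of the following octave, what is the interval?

The scale runs B♭ C D E F G A♭.
The degree 3 is D and the scale degree 6 (up an octave) is G.
Counting 11 letters and 17 half steps from D gives a perfect eleventh.

perfect eleventh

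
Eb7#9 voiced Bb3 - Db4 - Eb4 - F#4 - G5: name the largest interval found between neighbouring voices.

minor 9th

Adjacent intervals: Bb3→Db4 = minor third; Db4→Eb4 = major second; Eb4→F#4 = augmented second; F#4→G5 = minor ninth.
The largest is F#4 to G5, a minor ninth (13 semitones).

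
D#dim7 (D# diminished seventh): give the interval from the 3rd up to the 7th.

D#°7 is spelled D# F# A C.
The 3rd is F# and the 7th is C.
5 letter names make it a fifth; at 6 semitones (a half step narrower than perfect) the quality is diminished.

d5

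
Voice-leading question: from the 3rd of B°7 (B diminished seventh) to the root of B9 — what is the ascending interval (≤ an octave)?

major sixth

The 3rd of B°7 (B diminished seventh) is D; the root of B9 is B.
Counting 6 letters and 9 half steps from D gives a major sixth.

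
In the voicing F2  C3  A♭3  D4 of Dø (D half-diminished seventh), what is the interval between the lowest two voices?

perfect fifth

Those voices are F2 and C3.
Counting 5 letters and 7 half steps from F gives a perfect fifth.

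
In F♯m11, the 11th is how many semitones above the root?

17

F♯m11 (F♯ minor eleventh) is spelled F♯ A C♯ E G♯ B.
F♯ to B is a perfect eleventh: 17 semitones.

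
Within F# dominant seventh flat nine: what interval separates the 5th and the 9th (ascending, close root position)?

F#7b9 (F# dominant seventh flat nine): F#–A#–C#–E–G.
So we need the interval from C# up to G.
C# up to G is 6 semitones, a half step narrower than a perfect fifth, so the interval is diminished.

diminished 5th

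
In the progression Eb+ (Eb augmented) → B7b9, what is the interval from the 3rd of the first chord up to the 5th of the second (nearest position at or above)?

The 3rd of Eb+ (Eb augmented) is G; the 5th of B7b9 is F#.
Counting 7 letters and 11 half steps from G gives a major seventh.

major seventh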